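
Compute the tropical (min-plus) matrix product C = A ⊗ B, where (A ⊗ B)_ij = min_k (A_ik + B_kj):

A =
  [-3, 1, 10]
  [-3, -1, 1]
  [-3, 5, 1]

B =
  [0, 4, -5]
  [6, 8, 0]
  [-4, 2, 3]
A ⊗ B =
  [-3, 1, -8]
  [-3, 1, -8]
  [-3, 1, -8]

Apply the min-plus product entry-by-entry:
  C[0][0] = min over k of (A[0][0] + B[0][0] = -3 + 0 = -3, A[0][1] + B[1][0] = 1 + 6 = 7, A[0][2] + B[2][0] = 10 + -4 = 6) = -3 (attained at k = 0)
  C[0][1] = min over k of (A[0][0] + B[0][1] = -3 + 4 = 1, A[0][1] + B[1][1] = 1 + 8 = 9, A[0][2] + B[2][1] = 10 + 2 = 12) = 1 (attained at k = 0)
  C[0][2] = min over k of (A[0][0] + B[0][2] = -3 + -5 = -8, A[0][1] + B[1][2] = 1 + 0 = 1, A[0][2] + B[2][2] = 10 + 3 = 13) = -8 (attained at k = 0)
  C[1][0] = min over k of (A[1][0] + B[0][0] = -3 + 0 = -3, A[1][1] + B[1][0] = -1 + 6 = 5, A[1][2] + B[2][0] = 1 + -4 = -3) = -3 (attained at k = 0)
  C[1][1] = min over k of (A[1][0] + B[0][1] = -3 + 4 = 1, A[1][1] + B[1][1] = -1 + 8 = 7, A[1][2] + B[2][1] = 1 + 2 = 3) = 1 (attained at k = 0)
  C[1][2] = min over k of (A[1][0] + B[0][2] = -3 + -5 = -8, A[1][1] + B[1][2] = -1 + 0 = -1, A[1][2] + B[2][2] = 1 + 3 = 4) = -8 (attained at k = 0)
  C[2][0] = min over k of (A[2][0] + B[0][0] = -3 + 0 = -3, A[2][1] + B[1][0] = 5 + 6 = 11, A[2][2] + B[2][0] = 1 + -4 = -3) = -3 (attained at k = 0)
  C[2][1] = min over k of (A[2][0] + B[0][1] = -3 + 4 = 1, A[2][1] + B[1][1] = 5 + 8 = 13, A[2][2] + B[2][1] = 1 + 2 = 3) = 1 (attained at k = 0)
  C[2][2] = min over k of (A[2][0] + B[0][2] = -3 + -5 = -8, A[2][1] + B[1][2] = 5 + 0 = 5, A[2][2] + B[2][2] = 1 + 3 = 4) = -8 (attained at k = 0)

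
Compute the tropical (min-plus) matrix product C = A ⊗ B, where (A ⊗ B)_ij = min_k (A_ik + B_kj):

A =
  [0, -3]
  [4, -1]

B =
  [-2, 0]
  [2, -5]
A ⊗ B =
  [-2, -8]
  [1, -6]

Apply the min-plus product entry-by-entry:
  C[0][0] = min over k of (A[0][0] + B[0][0] = 0 + -2 = -2, A[0][1] + B[1][0] = -3 + 2 = -1) = -2 (attained at k = 0)
  C[0][1] = min over k of (A[0][0] + B[0][1] = 0 + 0 = 0, A[0][1] + B[1][1] = -3 + -5 = -8) = -8 (attained at k = 1)
  C[1][0] = min over k of (A[1][0] + B[0][0] = 4 + -2 = 2, A[1][1] + B[1][0] = -1 + 2 = 1) = 1 (attained at k = 1)
  C[1][1] = min over k of (A[1][0] + B[0][1] = 4 + 0 = 4, A[1][1] + B[1][1] = -1 + -5 = -6) = -6 (attained at k = 1)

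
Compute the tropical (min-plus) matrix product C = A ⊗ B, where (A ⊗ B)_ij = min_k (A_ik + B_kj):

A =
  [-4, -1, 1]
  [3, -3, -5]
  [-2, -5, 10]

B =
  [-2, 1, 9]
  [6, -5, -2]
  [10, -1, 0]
A ⊗ B =
  [-6, -6, -3]
  [1, -8, -5]
  [-4, -10, -7]

Apply the min-plus product entry-by-entry:
  C[0][0] = min over k of (A[0][0] + B[0][0] = -4 + -2 = -6, A[0][1] + B[1][0] = -1 + 6 = 5, A[0][2] + B[2][0] = 1 + 10 = 11) = -6 (attained at k = 0)
  C[0][1] = min over k of (A[0][0] + B[0][1] = -4 + 1 = -3, A[0][1] + B[1][1] = -1 + -5 = -6, A[0][2] + B[2][1] = 1 + -1 = 0) = -6 (attained at k = 1)
  C[0][2] = min over k of (A[0][0] + B[0][2] = -4 + 9 = 5, A[0][1] + B[1][2] = -1 + -2 = -3, A[0][2] + B[2][2] = 1 + 0 = 1) = -3 (attained at k = 1)
  C[1][0] = min over k of (A[1][0] + B[0][0] = 3 + -2 = 1, A[1][1] + B[1][0] = -3 + 6 = 3, A[1][2] + B[2][0] = -5 + 10 = 5) = 1 (attained at k = 0)
  C[1][1] = min over k of (A[1][0] + B[0][1] = 3 + 1 = 4, A[1][1] + B[1][1] = -3 + -5 = -8, A[1][2] + B[2][1] = -5 + -1 = -6) = -8 (attained at k = 1)
  C[1][2] = min over k of (A[1][0] + B[0][2] = 3 + 9 = 12, A[1][1] + B[1][2] = -3 + -2 = -5, A[1][2] + B[2][2] = -5 + 0 = -5) = -5 (attained at k = 1)
  C[2][0] = min over k of (A[2][0] + B[0][0] = -2 + -2 = -4, A[2][1] + B[1][0] = -5 + 6 = 1, A[2][2] + B[2][0] = 10 + 10 = 20) = -4 (attained at k = 0)
  C[2][1] = min over k of (A[2][0] + B[0][1] = -2 + 1 = -1, A[2][1] + B[1][1] = -5 + -5 = -10, A[2][2] + B[2][1] = 10 + -1 = 9) = -10 (attained at k = 1)
  C[2][2] = min over k of (A[2][0] + B[0][2] = -2 + 9 = 7, A[2][1] + B[1][2] = -5 + -2 = -7, A[2][2] + B[2][2] = 10 + 0 = 10) = -7 (attained at k = 1)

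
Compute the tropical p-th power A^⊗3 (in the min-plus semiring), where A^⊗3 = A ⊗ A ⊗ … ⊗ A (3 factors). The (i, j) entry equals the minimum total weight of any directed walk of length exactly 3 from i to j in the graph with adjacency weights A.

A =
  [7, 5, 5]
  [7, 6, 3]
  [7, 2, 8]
A^⊗3 =
  [14, 10, 10]
  [12, 11, 8]
  [12, 7, 11]

Each entry (A^⊗3)_ij equals the minimum over all length-3 walks i = v_0 → v_1 → … → v_3 = j of Σ_t A[v_t][v_{t+1}]. For example, for (i, j) = (0, 2) we minimise over 9 possible intermediate vertex sequences; the minimum is 10, attained along the walk 0 → 2 → 1 → 2.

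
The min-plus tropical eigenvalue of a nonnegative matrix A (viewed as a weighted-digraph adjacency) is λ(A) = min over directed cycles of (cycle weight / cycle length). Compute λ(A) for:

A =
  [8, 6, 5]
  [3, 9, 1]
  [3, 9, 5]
λ(A) = 10/3

Enumerate directed cycles and compute their means (weight / length). Sample:
  cycle 0 → 0: weight = 8, length = 1, mean = 8/1 ≈ 8.000
  cycle 1 → 1: weight = 9, length = 1, mean = 9/1 ≈ 9.000
  cycle 2 → 2: weight = 5, length = 1, mean = 5/1 ≈ 5.000
  cycle 0 → 1 → 0: weight = 9, length = 2, mean = 9/2 ≈ 4.500
  cycle 0 → 2 → 0: weight = 8, length = 2, mean = 8/2 ≈ 4.000
  cycle 1 → 0 → 1: weight = 9, length = 2, mean = 9/2 ≈ 4.500
Minimum mean = 3.333, attained e.g. along the cycle 0 → 1 → 2 → 0 with weight 10 and length 3. So λ(A) = 10/3 = 10/3.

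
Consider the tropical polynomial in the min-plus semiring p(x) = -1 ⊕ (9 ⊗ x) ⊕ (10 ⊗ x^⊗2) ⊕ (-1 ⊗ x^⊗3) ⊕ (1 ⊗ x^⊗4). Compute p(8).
p(8) = -1

A tropical monomial a ⊗ x^⊗i evaluates to a + i · x. Evaluating each term at x = 8:
  Term 0 contributes -1 + 0 · 8 = -1
  Term 1 contributes 9 + 1 · 8 = 17
  Term 2 contributes 10 + 2 · 8 = 26
  Term 3 contributes -1 + 3 · 8 = 23
  Term 4 contributes 1 + 4 · 8 = 33
p(8) = ⊕ of these = min[-1, 17, 26, 23, 33] = -1.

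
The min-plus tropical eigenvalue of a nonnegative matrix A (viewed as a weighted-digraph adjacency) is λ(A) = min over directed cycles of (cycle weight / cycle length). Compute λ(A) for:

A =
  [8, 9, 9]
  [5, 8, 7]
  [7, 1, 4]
λ(A) = 4

Enumerate directed cycles and compute their means (weight / length). Sample:
  cycle 0 → 0: weight = 8, length = 1, mean = 8/1 ≈ 8.000
  cycle 1 → 1: weight = 8, length = 1, mean = 8/1 ≈ 8.000
  cycle 2 → 2: weight = 4, length = 1, mean = 4/1 ≈ 4.000
  cycle 0 → 1 → 0: weight = 14, length = 2, mean = 14/2 ≈ 7.000
  cycle 0 → 2 → 0: weight = 16, length = 2, mean = 16/2 ≈ 8.000
  cycle 1 → 0 → 1: weight = 14, length = 2, mean = 14/2 ≈ 7.000
Minimum mean = 4.000, attained e.g. along the cycle 2 → 2 with weight 4 and length 1. So λ(A) = 4/1 = 4.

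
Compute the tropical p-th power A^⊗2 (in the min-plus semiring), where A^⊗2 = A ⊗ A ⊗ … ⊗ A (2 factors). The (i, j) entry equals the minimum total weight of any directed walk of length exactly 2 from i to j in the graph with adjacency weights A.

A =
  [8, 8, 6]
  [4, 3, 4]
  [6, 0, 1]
A^⊗2 =
  [12, 6, 7]
  [7, 4, 5]
  [4, 1, 2]

Each entry (A^⊗2)_ij equals the minimum over all length-2 walks i = v_0 → v_1 → … → v_2 = j of Σ_t A[v_t][v_{t+1}]. For example, for (i, j) = (0, 2) we minimise over 3 possible intermediate vertex sequences; the minimum is 7, attained along the walk 0 → 2 → 2.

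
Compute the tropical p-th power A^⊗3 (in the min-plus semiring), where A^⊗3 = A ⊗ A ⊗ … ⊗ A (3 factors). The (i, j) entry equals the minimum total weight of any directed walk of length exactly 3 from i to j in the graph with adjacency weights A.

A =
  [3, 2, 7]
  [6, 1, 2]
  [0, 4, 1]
A^⊗3 =
  [4, 4, 5]
  [3, 3, 4]
  [2, 3, 3]

Each entry (A^⊗3)_ij equals the minimum over all length-3 walks i = v_0 → v_1 → … → v_3 = j of Σ_t A[v_t][v_{t+1}]. For example, for (i, j) = (0, 2) we minimise over 9 possible intermediate vertex sequences; the minimum is 5, attained along the walk 0 → 1 → 1 → 2.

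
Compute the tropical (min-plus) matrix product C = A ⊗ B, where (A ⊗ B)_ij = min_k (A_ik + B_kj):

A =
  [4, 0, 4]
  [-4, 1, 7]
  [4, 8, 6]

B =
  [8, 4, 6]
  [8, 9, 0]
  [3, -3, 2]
A ⊗ B =
  [7, 1, 0]
  [4, 0, 1]
  [9, 3, 8]

Apply the min-plus product entry-by-entry:
  C[0][0] = min over k of (A[0][0] + B[0][0] = 4 + 8 = 12, A[0][1] + B[1][0] = 0 + 8 = 8, A[0][2] + B[2][0] = 4 + 3 = 7) = 7 (attained at k = 2)
  C[0][1] = min over k of (A[0][0] + B[0][1] = 4 + 4 = 8, A[0][1] + B[1][1] = 0 + 9 = 9, A[0][2] + B[2][1] = 4 + -3 = 1) = 1 (attained at k = 2)
  C[0][2] = min over k of (A[0][0] + B[0][2] = 4 + 6 = 10, A[0][1] + B[1][2] = 0 + 0 = 0, A[0][2] + B[2][2] = 4 + 2 = 6) = 0 (attained at k = 1)
  C[1][0] = min over k of (A[1][0] + B[0][0] = -4 + 8 = 4, A[1][1] + B[1][0] = 1 + 8 = 9, A[1][2] + B[2][0] = 7 + 3 = 10) = 4 (attained at k = 0)
  C[1][1] = min over k of (A[1][0] + B[0][1] = -4 + 4 = 0, A[1][1] + B[1][1] = 1 + 9 = 10, A[1][2] + B[2][1] = 7 + -3 = 4) = 0 (attained at k = 0)
  C[1][2] = min over k of (A[1][0] + B[0][2] = -4 + 6 = 2, A[1][1] + B[1][2] = 1 + 0 = 1, A[1][2] + B[2][2] = 7 + 2 = 9) = 1 (attained at k = 1)
  C[2][0] = min over k of (A[2][0] + B[0][0] = 4 + 8 = 12, A[2][1] + B[1][0] = 8 + 8 = 16, A[2][2] + B[2][0] = 6 + 3 = 9) = 9 (attained at k = 2)
  C[2][1] = min over k of (A[2][0] + B[0][1] = 4 + 4 = 8, A[2][1] + B[1][1] = 8 + 9 = 17, A[2][2] + B[2][1] = 6 + -3 = 3) = 3 (attained at k = 2)
  C[2][2] = min over k of (A[2][0] + B[0][2] = 4 + 6 = 10, A[2][1] + B[1][2] = 8 + 0 = 8, A[2][2] + B[2][2] = 6 + 2 = 8) = 8 (attained at k = 1)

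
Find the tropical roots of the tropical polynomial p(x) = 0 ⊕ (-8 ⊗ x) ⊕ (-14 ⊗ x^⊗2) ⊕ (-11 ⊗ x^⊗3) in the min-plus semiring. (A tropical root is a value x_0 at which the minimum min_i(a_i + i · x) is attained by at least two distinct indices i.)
Roots: {-3, 6, 8}

Each tropical root is a break point of the lower envelope of the lines y = a_i + i · x (there are 4 lines, with slopes 0, 1, ..., 3). Only the lines that attain the minimum somewhere contribute to roots; other lines are dominated. Here the surviving (envelope) indices are i = 3, i = 2, i = 1, i = 0.
Intersections between consecutive envelope lines give the roots: for adjacent envelope indices i < j the intersection is x = (a_i − a_j) / (j − i). Reading off the sorted break points: {-3, 6, 8}.
Verification: at each break x_0, at least two indices attain the minimum of min_i(a_i + i · x_0).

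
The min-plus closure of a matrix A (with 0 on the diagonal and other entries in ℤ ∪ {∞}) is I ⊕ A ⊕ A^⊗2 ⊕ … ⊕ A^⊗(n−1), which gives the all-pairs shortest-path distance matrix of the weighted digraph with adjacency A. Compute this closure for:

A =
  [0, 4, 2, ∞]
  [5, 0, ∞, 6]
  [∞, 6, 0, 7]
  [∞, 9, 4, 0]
Closure =
  [0, 4, 2, 9]
  [5, 0, 7, 6]
  [11, 6, 0, 7]
  [14, 9, 4, 0]

This is the Floyd-Warshall all-pairs shortest-path computation. For each intermediate vertex k = 0, 1, …, 3, update dist[i][j] ← min(dist[i][j], dist[i][k] + dist[k][j]). The final matrix gives, for each (i, j), the minimum total weight of any directed path from i to j (possibly empty when i = j).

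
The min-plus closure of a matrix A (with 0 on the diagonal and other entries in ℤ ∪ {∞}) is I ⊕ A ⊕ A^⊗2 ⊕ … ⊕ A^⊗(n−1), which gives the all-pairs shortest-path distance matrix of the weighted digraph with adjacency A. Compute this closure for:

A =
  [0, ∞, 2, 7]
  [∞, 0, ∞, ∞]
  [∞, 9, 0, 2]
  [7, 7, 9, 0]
Closure =
  [0, 11, 2, 4]
  [∞, 0, ∞, ∞]
  [9, 9, 0, 2]
  [7, 7, 9, 0]

This is the Floyd-Warshall all-pairs shortest-path computation. For each intermediate vertex k = 0, 1, …, 3, update dist[i][j] ← min(dist[i][j], dist[i][k] + dist[k][j]). The final matrix gives, for each (i, j), the minimum total weight of any directed path from i to j (possibly empty when i = j).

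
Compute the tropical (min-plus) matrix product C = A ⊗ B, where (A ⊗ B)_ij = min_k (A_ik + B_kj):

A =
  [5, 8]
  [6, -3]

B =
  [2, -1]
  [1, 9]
A ⊗ B =
  [7, 4]
  [-2, 5]

Apply the min-plus product entry-by-entry:
  C[0][0] = min over k of (A[0][0] + B[0][0] = 5 + 2 = 7, A[0][1] + B[1][0] = 8 + 1 = 9) = 7 (attained at k = 0)
  C[0][1] = min over k of (A[0][0] + B[0][1] = 5 + -1 = 4, A[0][1] + B[1][1] = 8 + 9 = 17) = 4 (attained at k = 0)
  C[1][0] = min over k of (A[1][0] + B[0][0] = 6 + 2 = 8, A[1][1] + B[1][0] = -3 + 1 = -2) = -2 (attained at k = 1)
  C[1][1] = min over k of (A[1][0] + B[0][1] = 6 + -1 = 5, A[1][1] + B[1][1] = -3 + 9 = 6) = 5 (attained at k = 0)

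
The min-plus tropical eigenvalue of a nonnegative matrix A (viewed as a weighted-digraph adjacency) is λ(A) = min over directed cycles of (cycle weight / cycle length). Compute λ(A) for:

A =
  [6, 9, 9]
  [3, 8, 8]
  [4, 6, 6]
λ(A) = 6

Enumerate directed cycles and compute their means (weight / length). Sample:
  cycle 0 → 0: weight = 6, length = 1, mean = 6/1 ≈ 6.000
  cycle 1 → 1: weight = 8, length = 1, mean = 8/1 ≈ 8.000
  cycle 2 → 2: weight = 6, length = 1, mean = 6/1 ≈ 6.000
  cycle 0 → 1 → 0: weight = 12, length = 2, mean = 12/2 ≈ 6.000
  cycle 0 → 2 → 0: weight = 13, length = 2, mean = 13/2 ≈ 6.500
  cycle 1 → 0 → 1: weight = 12, length = 2, mean = 12/2 ≈ 6.000
Minimum mean = 6.000, attained e.g. along the cycle 0 → 0 with weight 6 and length 1. So λ(A) = 6/1 = 6.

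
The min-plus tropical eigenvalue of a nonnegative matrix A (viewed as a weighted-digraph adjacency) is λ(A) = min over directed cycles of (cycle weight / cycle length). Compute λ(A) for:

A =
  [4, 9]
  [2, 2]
λ(A) = 2

Enumerate directed cycles and compute their means (weight / length). Sample:
  cycle 0 → 0: weight = 4, length = 1, mean = 4/1 ≈ 4.000
  cycle 1 → 1: weight = 2, length = 1, mean = 2/1 ≈ 2.000
  cycle 0 → 1 → 0: weight = 11, length = 2, mean = 11/2 ≈ 5.500
  cycle 1 → 0 → 1: weight = 11, length = 2, mean = 11/2 ≈ 5.500
Minimum mean = 2.000, attained e.g. along the cycle 1 → 1 with weight 2 and length 1. So λ(A) = 2/1 = 2.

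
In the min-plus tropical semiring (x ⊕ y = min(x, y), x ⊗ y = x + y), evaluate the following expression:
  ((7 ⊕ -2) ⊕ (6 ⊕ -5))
((7 ⊕ -2) ⊕ (6 ⊕ -5)) = -5

Expand innermost to outermost. Recall ⊕ takes the minimum of its arguments and ⊗ takes their sum. Working out the expression ((7 ⊕ -2) ⊕ (6 ⊕ -5)) gives -5.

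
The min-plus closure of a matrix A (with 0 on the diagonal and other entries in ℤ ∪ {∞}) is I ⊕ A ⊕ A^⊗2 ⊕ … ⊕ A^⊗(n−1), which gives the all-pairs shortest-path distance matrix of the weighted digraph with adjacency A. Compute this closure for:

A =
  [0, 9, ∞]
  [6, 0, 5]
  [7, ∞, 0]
Closure =
  [0, 9, 14]
  [6, 0, 5]
  [7, 16, 0]

This is the Floyd-Warshall all-pairs shortest-path computation. For each intermediate vertex k = 0, 1, …, 2, update dist[i][j] ← min(dist[i][j], dist[i][k] + dist[k][j]). The final matrix gives, for each (i, j), the minimum total weight of any directed path from i to j (possibly empty when i = j).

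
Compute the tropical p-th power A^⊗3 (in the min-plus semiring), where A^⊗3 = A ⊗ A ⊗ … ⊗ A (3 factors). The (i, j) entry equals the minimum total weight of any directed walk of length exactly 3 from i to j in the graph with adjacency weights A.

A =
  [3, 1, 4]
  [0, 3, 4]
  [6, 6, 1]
A^⊗3 =
  [4, 2, 5]
  [1, 4, 5]
  [7, 7, 3]

Each entry (A^⊗3)_ij equals the minimum over all length-3 walks i = v_0 → v_1 → … → v_3 = j of Σ_t A[v_t][v_{t+1}]. For example, for (i, j) = (0, 2) we minimise over 9 possible intermediate vertex sequences; the minimum is 5, attained along the walk 0 → 1 → 0 → 2.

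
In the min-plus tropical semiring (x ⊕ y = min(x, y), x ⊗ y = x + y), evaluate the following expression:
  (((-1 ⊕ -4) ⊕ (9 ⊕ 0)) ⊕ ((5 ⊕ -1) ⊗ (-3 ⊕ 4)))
(((-1 ⊕ -4) ⊕ (9 ⊕ 0)) ⊕ ((5 ⊕ -1) ⊗ (-3 ⊕ 4))) = -4

Expand innermost to outermost. Recall ⊕ takes the minimum of its arguments and ⊗ takes their sum. Working out the expression (((-1 ⊕ -4) ⊕ (9 ⊕ 0)) ⊕ ((5 ⊕ -1) ⊗ (-3 ⊕ 4))) gives -4.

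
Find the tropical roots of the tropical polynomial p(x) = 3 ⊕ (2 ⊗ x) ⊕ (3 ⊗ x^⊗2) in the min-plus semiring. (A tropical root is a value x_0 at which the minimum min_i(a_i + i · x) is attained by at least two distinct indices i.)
Roots: {-1, 1}

Each tropical root is a break point of the lower envelope of the lines y = a_i + i · x (there are 3 lines, with slopes 0, 1, ..., 2). Only the lines that attain the minimum somewhere contribute to roots; other lines are dominated. Here the surviving (envelope) indices are i = 2, i = 1, i = 0.
Intersections between consecutive envelope lines give the roots: for adjacent envelope indices i < j the intersection is x = (a_i − a_j) / (j − i). Reading off the sorted break points: {-1, 1}.
Verification: at each break x_0, at least two indices attain the minimum of min_i(a_i + i · x_0).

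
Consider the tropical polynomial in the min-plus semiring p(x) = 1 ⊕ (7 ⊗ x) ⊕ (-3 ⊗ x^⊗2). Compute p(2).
p(2) = 1

A tropical monomial a ⊗ x^⊗i evaluates to a + i · x. Evaluating each term at x = 2:
  Term 0 contributes 1 + 0 · 2 = 1
  Term 1 contributes 7 + 1 · 2 = 9
  Term 2 contributes -3 + 2 · 2 = 1
p(2) = ⊕ of these = min[1, 9, 1] = 1.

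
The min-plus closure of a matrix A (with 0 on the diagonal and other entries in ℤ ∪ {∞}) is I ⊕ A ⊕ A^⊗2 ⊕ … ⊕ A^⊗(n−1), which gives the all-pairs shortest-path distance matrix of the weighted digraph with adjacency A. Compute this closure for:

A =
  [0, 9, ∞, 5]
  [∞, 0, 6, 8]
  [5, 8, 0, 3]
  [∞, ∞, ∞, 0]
Closure =
  [0, 9, 15, 5]
  [11, 0, 6, 8]
  [5, 8, 0, 3]
  [∞, ∞, ∞, 0]

This is the Floyd-Warshall all-pairs shortest-path computation. For each intermediate vertex k = 0, 1, …, 3, update dist[i][j] ← min(dist[i][j], dist[i][k] + dist[k][j]). The final matrix gives, for each (i, j), the minimum total weight of any directed path from i to j (possibly empty when i = j).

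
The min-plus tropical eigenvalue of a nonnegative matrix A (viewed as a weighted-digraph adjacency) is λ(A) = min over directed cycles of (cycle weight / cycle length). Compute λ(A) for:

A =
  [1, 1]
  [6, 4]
λ(A) = 1

Enumerate directed cycles and compute their means (weight / length). Sample:
  cycle 0 → 0: weight = 1, length = 1, mean = 1/1 ≈ 1.000
  cycle 1 → 1: weight = 4, length = 1, mean = 4/1 ≈ 4.000
  cycle 0 → 1 → 0: weight = 7, length = 2, mean = 7/2 ≈ 3.500
  cycle 1 → 0 → 1: weight = 7, length = 2, mean = 7/2 ≈ 3.500
Minimum mean = 1.000, attained e.g. along the cycle 0 → 0 with weight 1 and length 1. So λ(A) = 1/1 = 1.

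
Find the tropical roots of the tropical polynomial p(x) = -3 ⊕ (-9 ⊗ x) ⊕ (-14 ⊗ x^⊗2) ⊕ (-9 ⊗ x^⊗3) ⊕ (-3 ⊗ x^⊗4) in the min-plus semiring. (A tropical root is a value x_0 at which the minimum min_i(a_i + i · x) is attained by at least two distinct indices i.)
Roots: {-6, -5, 5, 6}

Each tropical root is a break point of the lower envelope of the lines y = a_i + i · x (there are 5 lines, with slopes 0, 1, ..., 4). Only the lines that attain the minimum somewhere contribute to roots; other lines are dominated. Here the surviving (envelope) indices are i = 4, i = 3, i = 2, i = 1, i = 0.
Intersections between consecutive envelope lines give the roots: for adjacent envelope indices i < j the intersection is x = (a_i − a_j) / (j − i). Reading off the sorted break points: {-6, -5, 5, 6}.
Verification: at each break x_0, at least two indices attain the minimum of min_i(a_i + i · x_0).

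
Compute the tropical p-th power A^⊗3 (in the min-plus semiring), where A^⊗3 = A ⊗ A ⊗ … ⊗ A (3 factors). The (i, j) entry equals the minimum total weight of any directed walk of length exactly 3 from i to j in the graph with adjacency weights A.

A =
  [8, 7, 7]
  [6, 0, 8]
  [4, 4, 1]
A^⊗3 =
  [12, 7, 9]
  [6, 0, 8]
  [6, 4, 3]

Each entry (A^⊗3)_ij equals the minimum over all length-3 walks i = v_0 → v_1 → … → v_3 = j of Σ_t A[v_t][v_{t+1}]. For example, for (i, j) = (0, 2) we minimise over 9 possible intermediate vertex sequences; the minimum is 9, attained along the walk 0 → 2 → 2 → 2.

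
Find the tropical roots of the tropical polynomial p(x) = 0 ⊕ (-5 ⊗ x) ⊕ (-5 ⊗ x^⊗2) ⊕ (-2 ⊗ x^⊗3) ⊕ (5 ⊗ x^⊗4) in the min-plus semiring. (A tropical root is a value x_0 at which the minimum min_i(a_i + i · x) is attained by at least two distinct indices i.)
Roots: {-7, -3, 0, 5}

Each tropical root is a break point of the lower envelope of the lines y = a_i + i · x (there are 5 lines, with slopes 0, 1, ..., 4). Only the lines that attain the minimum somewhere contribute to roots; other lines are dominated. Here the surviving (envelope) indices are i = 4, i = 3, i = 2, i = 1, i = 0.
Intersections between consecutive envelope lines give the roots: for adjacent envelope indices i < j the intersection is x = (a_i − a_j) / (j − i). Reading off the sorted break points: {-7, -3, 0, 5}.
Verification: at each break x_0, at least two indices attain the minimum of min_i(a_i + i · x_0).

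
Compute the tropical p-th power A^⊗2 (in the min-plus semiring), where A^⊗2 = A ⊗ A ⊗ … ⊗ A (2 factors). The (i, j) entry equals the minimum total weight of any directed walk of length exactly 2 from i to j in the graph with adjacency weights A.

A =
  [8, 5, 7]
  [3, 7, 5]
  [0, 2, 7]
A^⊗2 =
  [7, 9, 10]
  [5, 7, 10]
  [5, 5, 7]

Each entry (A^⊗2)_ij equals the minimum over all length-2 walks i = v_0 → v_1 → … → v_2 = j of Σ_t A[v_t][v_{t+1}]. For example, for (i, j) = (0, 2) we minimise over 3 possible intermediate vertex sequences; the minimum is 10, attained along the walk 0 → 1 → 2.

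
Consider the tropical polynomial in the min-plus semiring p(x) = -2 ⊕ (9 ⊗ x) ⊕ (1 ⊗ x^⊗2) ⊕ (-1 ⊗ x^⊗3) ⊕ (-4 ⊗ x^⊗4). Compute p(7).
p(7) = -2

A tropical monomial a ⊗ x^⊗i evaluates to a + i · x. Evaluating each term at x = 7:
  Term 0 contributes -2 + 0 · 7 = -2
  Term 1 contributes 9 + 1 · 7 = 16
  Term 2 contributes 1 + 2 · 7 = 15
  Term 3 contributes -1 + 3 · 7 = 20
  Term 4 contributes -4 + 4 · 7 = 24
p(7) = ⊕ of these = min[-2, 16, 15, 20, 24] = -2.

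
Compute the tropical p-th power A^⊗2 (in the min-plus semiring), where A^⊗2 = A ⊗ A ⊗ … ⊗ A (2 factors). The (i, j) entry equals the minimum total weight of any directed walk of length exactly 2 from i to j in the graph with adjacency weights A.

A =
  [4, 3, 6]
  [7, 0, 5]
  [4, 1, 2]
A^⊗2 =
  [8, 3, 8]
  [7, 0, 5]
  [6, 1, 4]

Each entry (A^⊗2)_ij equals the minimum over all length-2 walks i = v_0 → v_1 → … → v_2 = j of Σ_t A[v_t][v_{t+1}]. For example, for (i, j) = (0, 2) we minimise over 3 possible intermediate vertex sequences; the minimum is 8, attained along the walk 0 → 1 → 2.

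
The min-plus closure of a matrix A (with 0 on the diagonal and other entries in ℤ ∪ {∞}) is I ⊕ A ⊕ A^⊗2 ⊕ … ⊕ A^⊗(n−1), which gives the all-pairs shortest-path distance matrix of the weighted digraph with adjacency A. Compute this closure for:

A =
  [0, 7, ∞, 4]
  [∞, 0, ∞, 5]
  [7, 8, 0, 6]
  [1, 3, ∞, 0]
Closure =
  [0, 7, ∞, 4]
  [6, 0, ∞, 5]
  [7, 8, 0, 6]
  [1, 3, ∞, 0]

This is the Floyd-Warshall all-pairs shortest-path computation. For each intermediate vertex k = 0, 1, …, 3, update dist[i][j] ← min(dist[i][j], dist[i][k] + dist[k][j]). The final matrix gives, for each (i, j), the minimum total weight of any directed path from i to j (possibly empty when i = j).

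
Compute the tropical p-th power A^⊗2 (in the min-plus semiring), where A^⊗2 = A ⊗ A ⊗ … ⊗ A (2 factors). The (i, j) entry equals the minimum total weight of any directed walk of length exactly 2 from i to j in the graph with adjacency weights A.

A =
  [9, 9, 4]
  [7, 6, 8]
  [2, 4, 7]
A^⊗2 =
  [6, 8, 11]
  [10, 12, 11]
  [9, 10, 6]

Each entry (A^⊗2)_ij equals the minimum over all length-2 walks i = v_0 → v_1 → … → v_2 = j of Σ_t A[v_t][v_{t+1}]. For example, for (i, j) = (0, 2) we minimise over 3 possible intermediate vertex sequences; the minimum is 11, attained along the walk 0 → 2 → 2.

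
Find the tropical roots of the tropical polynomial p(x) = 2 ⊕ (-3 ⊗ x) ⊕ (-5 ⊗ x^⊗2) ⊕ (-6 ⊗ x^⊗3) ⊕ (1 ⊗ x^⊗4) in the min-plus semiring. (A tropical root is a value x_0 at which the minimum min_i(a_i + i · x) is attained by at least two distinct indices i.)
Roots: {-7, 1, 2, 5}

Each tropical root is a break point of the lower envelope of the lines y = a_i + i · x (there are 5 lines, with slopes 0, 1, ..., 4). Only the lines that attain the minimum somewhere contribute to roots; other lines are dominated. Here the surviving (envelope) indices are i = 4, i = 3, i = 2, i = 1, i = 0.
Intersections between consecutive envelope lines give the roots: for adjacent envelope indices i < j the intersection is x = (a_i − a_j) / (j − i). Reading off the sorted break points: {-7, 1, 2, 5}.
Verification: at each break x_0, at least two indices attain the minimum of min_i(a_i + i · x_0).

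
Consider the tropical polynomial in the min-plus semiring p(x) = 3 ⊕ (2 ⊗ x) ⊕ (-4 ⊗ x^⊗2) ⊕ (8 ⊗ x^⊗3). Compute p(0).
p(0) = -4

A tropical monomial a ⊗ x^⊗i evaluates to a + i · x. Evaluating each term at x = 0:
  Term 0 contributes 3 + 0 · 0 = 3
  Term 1 contributes 2 + 1 · 0 = 2
  Term 2 contributes -4 + 2 · 0 = -4
  Term 3 contributes 8 + 3 · 0 = 8
p(0) = ⊕ of these = min[3, 2, -4, 8] = -4.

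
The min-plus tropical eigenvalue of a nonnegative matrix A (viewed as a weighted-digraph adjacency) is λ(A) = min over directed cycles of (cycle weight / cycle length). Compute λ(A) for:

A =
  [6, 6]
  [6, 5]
λ(A) = 5

Enumerate directed cycles and compute their means (weight / length). Sample:
  cycle 0 → 0: weight = 6, length = 1, mean = 6/1 ≈ 6.000
  cycle 1 → 1: weight = 5, length = 1, mean = 5/1 ≈ 5.000
  cycle 0 → 1 → 0: weight = 12, length = 2, mean = 12/2 ≈ 6.000
  cycle 1 → 0 → 1: weight = 12, length = 2, mean = 12/2 ≈ 6.000
Minimum mean = 5.000, attained e.g. along the cycle 1 → 1 with weight 5 and length 1. So λ(A) = 5/1 = 5.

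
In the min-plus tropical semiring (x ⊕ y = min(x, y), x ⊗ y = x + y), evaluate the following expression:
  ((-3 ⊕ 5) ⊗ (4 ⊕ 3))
((-3 ⊕ 5) ⊗ (4 ⊕ 3)) = 0

Expand innermost to outermost. Recall ⊕ takes the minimum of its arguments and ⊗ takes their sum. Working out the expression ((-3 ⊕ 5) ⊗ (4 ⊕ 3)) gives 0.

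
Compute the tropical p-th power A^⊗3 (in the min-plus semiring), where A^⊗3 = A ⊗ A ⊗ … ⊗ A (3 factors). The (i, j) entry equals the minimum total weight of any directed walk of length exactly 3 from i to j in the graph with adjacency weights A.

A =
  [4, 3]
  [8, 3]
A^⊗3 =
  [12, 9]
  [14, 9]

Each entry (A^⊗3)_ij equals the minimum over all length-3 walks i = v_0 → v_1 → … → v_3 = j of Σ_t A[v_t][v_{t+1}]. For example, for (i, j) = (0, 1) we minimise over 4 possible intermediate vertex sequences; the minimum is 9, attained along the walk 0 → 1 → 1 → 1.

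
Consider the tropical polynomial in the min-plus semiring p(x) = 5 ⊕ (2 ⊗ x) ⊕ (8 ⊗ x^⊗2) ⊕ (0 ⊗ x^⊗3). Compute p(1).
p(1) = 3

A tropical monomial a ⊗ x^⊗i evaluates to a + i · x. Evaluating each term at x = 1:
  Term 0 contributes 5 + 0 · 1 = 5
  Term 1 contributes 2 + 1 · 1 = 3
  Term 2 contributes 8 + 2 · 1 = 10
  Term 3 contributes 0 + 3 · 1 = 3
p(1) = ⊕ of these = min[5, 3, 10, 3] = 3.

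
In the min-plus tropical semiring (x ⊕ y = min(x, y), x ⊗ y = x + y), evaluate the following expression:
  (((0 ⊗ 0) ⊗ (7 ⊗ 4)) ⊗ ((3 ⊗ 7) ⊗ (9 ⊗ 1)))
(((0 ⊗ 0) ⊗ (7 ⊗ 4)) ⊗ ((3 ⊗ 7) ⊗ (9 ⊗ 1))) = 31

Expand innermost to outermost. Recall ⊕ takes the minimum of its arguments and ⊗ takes their sum. Working out the expression (((0 ⊗ 0) ⊗ (7 ⊗ 4)) ⊗ ((3 ⊗ 7) ⊗ (9 ⊗ 1))) gives 31.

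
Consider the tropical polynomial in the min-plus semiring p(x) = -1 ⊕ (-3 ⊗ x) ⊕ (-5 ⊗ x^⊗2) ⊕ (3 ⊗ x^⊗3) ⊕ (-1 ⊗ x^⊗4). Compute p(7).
p(7) = -1

A tropical monomial a ⊗ x^⊗i evaluates to a + i · x. Evaluating each term at x = 7:
  Term 0 contributes -1 + 0 · 7 = -1
  Term 1 contributes -3 + 1 · 7 = 4
  Term 2 contributes -5 + 2 · 7 = 9
  Term 3 contributes 3 + 3 · 7 = 24
  Term 4 contributes -1 + 4 · 7 = 27
p(7) = ⊕ of these = min[-1, 4, 9, 24, 27] = -1.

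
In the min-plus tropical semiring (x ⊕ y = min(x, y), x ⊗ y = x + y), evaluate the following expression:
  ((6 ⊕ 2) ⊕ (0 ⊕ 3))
((6 ⊕ 2) ⊕ (0 ⊕ 3)) = 0

Expand innermost to outermost. Recall ⊕ takes the minimum of its arguments and ⊗ takes their sum. Working out the expression ((6 ⊕ 2) ⊕ (0 ⊕ 3)) gives 0.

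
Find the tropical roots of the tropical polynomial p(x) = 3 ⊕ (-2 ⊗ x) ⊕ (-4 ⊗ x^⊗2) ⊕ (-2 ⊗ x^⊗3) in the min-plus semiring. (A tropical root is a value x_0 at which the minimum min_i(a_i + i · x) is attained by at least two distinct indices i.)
Roots: {-2, 2, 5}

Each tropical root is a break point of the lower envelope of the lines y = a_i + i · x (there are 4 lines, with slopes 0, 1, ..., 3). Only the lines that attain the minimum somewhere contribute to roots; other lines are dominated. Here the surviving (envelope) indices are i = 3, i = 2, i = 1, i = 0.
Intersections between consecutive envelope lines give the roots: for adjacent envelope indices i < j the intersection is x = (a_i − a_j) / (j − i). Reading off the sorted break points: {-2, 2, 5}.
Verification: at each break x_0, at least two indices attain the minimum of min_i(a_i + i · x_0).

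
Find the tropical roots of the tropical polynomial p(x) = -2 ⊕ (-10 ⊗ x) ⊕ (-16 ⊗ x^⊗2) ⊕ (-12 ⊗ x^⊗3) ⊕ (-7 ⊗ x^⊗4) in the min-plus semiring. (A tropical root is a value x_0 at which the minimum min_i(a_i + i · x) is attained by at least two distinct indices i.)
Roots: {-5, -4, 6, 8}

Each tropical root is a break point of the lower envelope of the lines y = a_i + i · x (there are 5 lines, with slopes 0, 1, ..., 4). Only the lines that attain the minimum somewhere contribute to roots; other lines are dominated. Here the surviving (envelope) indices are i = 4, i = 3, i = 2, i = 1, i = 0.
Intersections between consecutive envelope lines give the roots: for adjacent envelope indices i < j the intersection is x = (a_i − a_j) / (j − i). Reading off the sorted break points: {-5, -4, 6, 8}.
Verification: at each break x_0, at least two indices attain the minimum of min_i(a_i + i · x_0).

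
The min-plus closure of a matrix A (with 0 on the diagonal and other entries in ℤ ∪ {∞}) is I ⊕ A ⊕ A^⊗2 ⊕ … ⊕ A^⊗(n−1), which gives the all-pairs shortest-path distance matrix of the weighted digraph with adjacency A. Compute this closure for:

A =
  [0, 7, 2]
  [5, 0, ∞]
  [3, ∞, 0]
Closure =
  [0, 7, 2]
  [5, 0, 7]
  [3, 10, 0]

This is the Floyd-Warshall all-pairs shortest-path computation. For each intermediate vertex k = 0, 1, …, 2, update dist[i][j] ← min(dist[i][j], dist[i][k] + dist[k][j]). The final matrix gives, for each (i, j), the minimum total weight of any directed path from i to j (possibly empty when i = j).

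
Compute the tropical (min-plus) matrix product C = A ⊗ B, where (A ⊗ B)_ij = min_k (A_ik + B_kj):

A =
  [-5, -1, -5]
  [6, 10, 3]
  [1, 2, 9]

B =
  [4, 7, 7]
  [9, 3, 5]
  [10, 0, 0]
A ⊗ B =
  [-1, -5, -5]
  [10, 3, 3]
  [5, 5, 7]

Apply the min-plus product entry-by-entry:
  C[0][0] = min over k of (A[0][0] + B[0][0] = -5 + 4 = -1, A[0][1] + B[1][0] = -1 + 9 = 8, A[0][2] + B[2][0] = -5 + 10 = 5) = -1 (attained at k = 0)
  C[0][1] = min over k of (A[0][0] + B[0][1] = -5 + 7 = 2, A[0][1] + B[1][1] = -1 + 3 = 2, A[0][2] + B[2][1] = -5 + 0 = -5) = -5 (attained at k = 2)
  C[0][2] = min over k of (A[0][0] + B[0][2] = -5 + 7 = 2, A[0][1] + B[1][2] = -1 + 5 = 4, A[0][2] + B[2][2] = -5 + 0 = -5) = -5 (attained at k = 2)
  C[1][0] = min over k of (A[1][0] + B[0][0] = 6 + 4 = 10, A[1][1] + B[1][0] = 10 + 9 = 19, A[1][2] + B[2][0] = 3 + 10 = 13) = 10 (attained at k = 0)
  C[1][1] = min over k of (A[1][0] + B[0][1] = 6 + 7 = 13, A[1][1] + B[1][1] = 10 + 3 = 13, A[1][2] + B[2][1] = 3 + 0 = 3) = 3 (attained at k = 2)
  C[1][2] = min over k of (A[1][0] + B[0][2] = 6 + 7 = 13, A[1][1] + B[1][2] = 10 + 5 = 15, A[1][2] + B[2][2] = 3 + 0 = 3) = 3 (attained at k = 2)
  C[2][0] = min over k of (A[2][0] + B[0][0] = 1 + 4 = 5, A[2][1] + B[1][0] = 2 + 9 = 11, A[2][2] + B[2][0] = 9 + 10 = 19) = 5 (attained at k = 0)
  C[2][1] = min over k of (A[2][0] + B[0][1] = 1 + 7 = 8, A[2][1] + B[1][1] = 2 + 3 = 5, A[2][2] + B[2][1] = 9 + 0 = 9) = 5 (attained at k = 1)
  C[2][2] = min over k of (A[2][0] + B[0][2] = 1 + 7 = 8, A[2][1] + B[1][2] = 2 + 5 = 7, A[2][2] + B[2][2] = 9 + 0 = 9) = 7 (attained at k = 1)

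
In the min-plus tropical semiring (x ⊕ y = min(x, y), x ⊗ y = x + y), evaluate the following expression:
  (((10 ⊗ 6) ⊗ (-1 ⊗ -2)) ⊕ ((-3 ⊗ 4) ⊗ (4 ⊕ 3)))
(((10 ⊗ 6) ⊗ (-1 ⊗ -2)) ⊕ ((-3 ⊗ 4) ⊗ (4 ⊕ 3))) = 4

Expand innermost to outermost. Recall ⊕ takes the minimum of its arguments and ⊗ takes their sum. Working out the expression (((10 ⊗ 6) ⊗ (-1 ⊗ -2)) ⊕ ((-3 ⊗ 4) ⊗ (4 ⊕ 3))) gives 4.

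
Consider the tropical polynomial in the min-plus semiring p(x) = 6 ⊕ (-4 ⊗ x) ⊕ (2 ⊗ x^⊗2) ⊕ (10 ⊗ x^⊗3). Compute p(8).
p(8) = 4

A tropical monomial a ⊗ x^⊗i evaluates to a + i · x. Evaluating each term at x = 8:
  Term 0 contributes 6 + 0 · 8 = 6
  Term 1 contributes -4 + 1 · 8 = 4
  Term 2 contributes 2 + 2 · 8 = 18
  Term 3 contributes 10 + 3 · 8 = 34
p(8) = ⊕ of these = min[6, 4, 18, 34] = 4.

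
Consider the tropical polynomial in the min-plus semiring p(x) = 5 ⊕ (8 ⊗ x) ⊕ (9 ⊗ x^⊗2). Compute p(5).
p(5) = 5

A tropical monomial a ⊗ x^⊗i evaluates to a + i · x. Evaluating each term at x = 5:
  Term 0 contributes 5 + 0 · 5 = 5
  Term 1 contributes 8 + 1 · 5 = 13
  Term 2 contributes 9 + 2 · 5 = 19
p(5) = ⊕ of these = min[5, 13, 19] = 5.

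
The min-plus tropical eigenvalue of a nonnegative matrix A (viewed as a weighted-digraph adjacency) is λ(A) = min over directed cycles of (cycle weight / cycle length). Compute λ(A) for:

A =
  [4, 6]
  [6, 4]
λ(A) = 4

Enumerate directed cycles and compute their means (weight / length). Sample:
  cycle 0 → 0: weight = 4, length = 1, mean = 4/1 ≈ 4.000
  cycle 1 → 1: weight = 4, length = 1, mean = 4/1 ≈ 4.000
  cycle 0 → 1 → 0: weight = 12, length = 2, mean = 12/2 ≈ 6.000
  cycle 1 → 0 → 1: weight = 12, length = 2, mean = 12/2 ≈ 6.000
Minimum mean = 4.000, attained e.g. along the cycle 0 → 0 with weight 4 and length 1. So λ(A) = 4/1 = 4.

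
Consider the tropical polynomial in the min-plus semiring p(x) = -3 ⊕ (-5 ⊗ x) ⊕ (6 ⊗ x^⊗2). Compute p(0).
p(0) = -5

A tropical monomial a ⊗ x^⊗i evaluates to a + i · x. Evaluating each term at x = 0:
  Term 0 contributes -3 + 0 · 0 = -3
  Term 1 contributes -5 + 1 · 0 = -5
  Term 2 contributes 6 + 2 · 0 = 6
p(0) = ⊕ of these = min[-3, -5, 6] = -5.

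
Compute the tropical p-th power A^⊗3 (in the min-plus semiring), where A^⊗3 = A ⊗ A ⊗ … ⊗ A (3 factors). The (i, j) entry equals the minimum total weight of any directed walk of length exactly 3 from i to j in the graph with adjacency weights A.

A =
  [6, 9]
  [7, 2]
A^⊗3 =
  [18, 13]
  [11, 6]

Each entry (A^⊗3)_ij equals the minimum over all length-3 walks i = v_0 → v_1 → … → v_3 = j of Σ_t A[v_t][v_{t+1}]. For example, for (i, j) = (0, 1) we minimise over 4 possible intermediate vertex sequences; the minimum is 13, attained along the walk 0 → 1 → 1 → 1.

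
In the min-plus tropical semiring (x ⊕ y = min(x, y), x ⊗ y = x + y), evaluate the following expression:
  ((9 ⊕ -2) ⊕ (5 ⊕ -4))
((9 ⊕ -2) ⊕ (5 ⊕ -4)) = -4

Expand innermost to outermost. Recall ⊕ takes the minimum of its arguments and ⊗ takes their sum. Working out the expression ((9 ⊕ -2) ⊕ (5 ⊕ -4)) gives -4.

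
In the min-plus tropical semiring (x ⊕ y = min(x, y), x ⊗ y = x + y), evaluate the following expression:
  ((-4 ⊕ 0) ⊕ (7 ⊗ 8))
((-4 ⊕ 0) ⊕ (7 ⊗ 8)) = -4

Expand innermost to outermost. Recall ⊕ takes the minimum of its arguments and ⊗ takes their sum. Working out the expression ((-4 ⊕ 0) ⊕ (7 ⊗ 8)) gives -4.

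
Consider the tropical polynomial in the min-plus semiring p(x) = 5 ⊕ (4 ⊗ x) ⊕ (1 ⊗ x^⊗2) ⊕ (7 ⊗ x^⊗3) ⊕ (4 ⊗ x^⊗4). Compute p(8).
p(8) = 5

A tropical monomial a ⊗ x^⊗i evaluates to a + i · x. Evaluating each term at x = 8:
  Term 0 contributes 5 + 0 · 8 = 5
  Term 1 contributes 4 + 1 · 8 = 12
  Term 2 contributes 1 + 2 · 8 = 17
  Term 3 contributes 7 + 3 · 8 = 31
  Term 4 contributes 4 + 4 · 8 = 36
p(8) = ⊕ of these = min[5, 12, 17, 31, 36] = 5.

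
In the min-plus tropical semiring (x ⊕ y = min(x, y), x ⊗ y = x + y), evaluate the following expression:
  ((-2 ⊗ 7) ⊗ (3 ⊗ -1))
((-2 ⊗ 7) ⊗ (3 ⊗ -1)) = 7

Expand innermost to outermost. Recall ⊕ takes the minimum of its arguments and ⊗ takes their sum. Working out the expression ((-2 ⊗ 7) ⊗ (3 ⊗ -1)) gives 7.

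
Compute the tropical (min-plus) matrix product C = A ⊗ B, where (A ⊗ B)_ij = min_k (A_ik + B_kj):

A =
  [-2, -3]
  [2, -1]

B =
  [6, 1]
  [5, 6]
A ⊗ B =
  [2, -1]
  [4, 3]

Apply the min-plus product entry-by-entry:
  C[0][0] = min over k of (A[0][0] + B[0][0] = -2 + 6 = 4, A[0][1] + B[1][0] = -3 + 5 = 2) = 2 (attained at k = 1)
  C[0][1] = min over k of (A[0][0] + B[0][1] = -2 + 1 = -1, A[0][1] + B[1][1] = -3 + 6 = 3) = -1 (attained at k = 0)
  C[1][0] = min over k of (A[1][0] + B[0][0] = 2 + 6 = 8, A[1][1] + B[1][0] = -1 + 5 = 4) = 4 (attained at k = 1)
  C[1][1] = min over k of (A[1][0] + B[0][1] = 2 + 1 = 3, A[1][1] + B[1][1] = -1 + 6 = 5) = 3 (attained at k = 0)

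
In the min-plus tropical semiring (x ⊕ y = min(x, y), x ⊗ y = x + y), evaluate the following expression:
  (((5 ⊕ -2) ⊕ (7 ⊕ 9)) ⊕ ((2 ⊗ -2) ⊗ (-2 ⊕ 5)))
(((5 ⊕ -2) ⊕ (7 ⊕ 9)) ⊕ ((2 ⊗ -2) ⊗ (-2 ⊕ 5))) = -2

Expand innermost to outermost. Recall ⊕ takes the minimum of its arguments and ⊗ takes their sum. Working out the expression (((5 ⊕ -2) ⊕ (7 ⊕ 9)) ⊕ ((2 ⊗ -2) ⊗ (-2 ⊕ 5))) gives -2.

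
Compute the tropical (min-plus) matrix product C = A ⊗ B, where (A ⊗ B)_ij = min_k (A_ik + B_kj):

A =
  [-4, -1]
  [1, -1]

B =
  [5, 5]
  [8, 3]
A ⊗ B =
  [1, 1]
  [6, 2]

Apply the min-plus product entry-by-entry:
  C[0][0] = min over k of (A[0][0] + B[0][0] = -4 + 5 = 1, A[0][1] + B[1][0] = -1 + 8 = 7) = 1 (attained at k = 0)
  C[0][1] = min over k of (A[0][0] + B[0][1] = -4 + 5 = 1, A[0][1] + B[1][1] = -1 + 3 = 2) = 1 (attained at k = 0)
  C[1][0] = min over k of (A[1][0] + B[0][0] = 1 + 5 = 6, A[1][1] + B[1][0] = -1 + 8 = 7) = 6 (attained at k = 0)
  C[1][1] = min over k of (A[1][0] + B[0][1] = 1 + 5 = 6, A[1][1] + B[1][1] = -1 + 3 = 2) = 2 (attained at k = 1)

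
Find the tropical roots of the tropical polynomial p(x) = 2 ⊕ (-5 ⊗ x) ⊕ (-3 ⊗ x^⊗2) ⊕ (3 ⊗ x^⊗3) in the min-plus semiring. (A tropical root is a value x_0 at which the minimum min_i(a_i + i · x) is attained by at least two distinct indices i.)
Roots: {-6, -2, 7}

Each tropical root is a break point of the lower envelope of the lines y = a_i + i · x (there are 4 lines, with slopes 0, 1, ..., 3). Only the lines that attain the minimum somewhere contribute to roots; other lines are dominated. Here the surviving (envelope) indices are i = 3, i = 2, i = 1, i = 0.
Intersections between consecutive envelope lines give the roots: for adjacent envelope indices i < j the intersection is x = (a_i − a_j) / (j − i). Reading off the sorted break points: {-6, -2, 7}.
Verification: at each break x_0, at least two indices attain the minimum of min_i(a_i + i · x_0).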